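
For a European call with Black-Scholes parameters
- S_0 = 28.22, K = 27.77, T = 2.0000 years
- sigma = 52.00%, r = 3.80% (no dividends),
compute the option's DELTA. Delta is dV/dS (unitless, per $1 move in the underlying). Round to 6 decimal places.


Answer: Delta = 0.688959

Derivation:
d1 = 0.4929005376; d2 = -0.2424905148
phi(d1) = 0.3533083809; exp(-qT) = 1.0000000000; exp(-rT) = 0.9268162066
N(d1) = 0.6889585663
Delta = exp(-qT) * N(d1) = 1.0000000000 * 0.6889585663 = 0.688959


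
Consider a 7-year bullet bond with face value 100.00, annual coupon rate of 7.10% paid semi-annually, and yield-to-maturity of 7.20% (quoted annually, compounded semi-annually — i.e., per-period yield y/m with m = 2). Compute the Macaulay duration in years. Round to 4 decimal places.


Coupon per period c = face * coupon_rate / m = 3.550000
Periods per year m = 2; per-period yield y/m = 0.036000
Number of cashflows N = 14
Cashflows (t years, CF_t, discount factor 1/(1+y/m)^(m*t), PV):
  t = 0.5000: CF_t = 3.550000, DF = 0.965251, PV = 3.426641
  t = 1.0000: CF_t = 3.550000, DF = 0.931709, PV = 3.307568
  t = 1.5000: CF_t = 3.550000, DF = 0.899333, PV = 3.192634
  t = 2.0000: CF_t = 3.550000, DF = 0.868082, PV = 3.081693
  t = 2.5000: CF_t = 3.550000, DF = 0.837917, PV = 2.974607
  t = 3.0000: CF_t = 3.550000, DF = 0.808801, PV = 2.871242
  t = 3.5000: CF_t = 3.550000, DF = 0.780696, PV = 2.771469
  t = 4.0000: CF_t = 3.550000, DF = 0.753567, PV = 2.675163
  t = 4.5000: CF_t = 3.550000, DF = 0.727381, PV = 2.582204
  t = 5.0000: CF_t = 3.550000, DF = 0.702106, PV = 2.492475
  t = 5.5000: CF_t = 3.550000, DF = 0.677708, PV = 2.405864
  t = 6.0000: CF_t = 3.550000, DF = 0.654158, PV = 2.322262
  t = 6.5000: CF_t = 3.550000, DF = 0.631427, PV = 2.241566
  t = 7.0000: CF_t = 103.550000, DF = 0.609486, PV = 63.112230
Price P = sum_t PV_t = 99.457619
Macaulay numerator sum_t t * PV_t:
  t * PV_t at t = 0.5000: 1.713320
  t * PV_t at t = 1.0000: 3.307568
  t * PV_t at t = 1.5000: 4.788950
  t * PV_t at t = 2.0000: 6.163385
  t * PV_t at t = 2.5000: 7.436517
  t * PV_t at t = 3.0000: 8.613726
  t * PV_t at t = 3.5000: 9.700142
  t * PV_t at t = 4.0000: 10.700653
  t * PV_t at t = 4.5000: 11.619918
  t * PV_t at t = 5.0000: 12.462375
  t * PV_t at t = 5.5000: 13.232251
  t * PV_t at t = 6.0000: 13.933574
  t * PV_t at t = 6.5000: 14.570179
  t * PV_t at t = 7.0000: 441.785612
Macaulay duration D = (sum_t t * PV_t) / P = 560.028173 / 99.457619 = 5.630822

Answer: Macaulay duration = 5.6308 years


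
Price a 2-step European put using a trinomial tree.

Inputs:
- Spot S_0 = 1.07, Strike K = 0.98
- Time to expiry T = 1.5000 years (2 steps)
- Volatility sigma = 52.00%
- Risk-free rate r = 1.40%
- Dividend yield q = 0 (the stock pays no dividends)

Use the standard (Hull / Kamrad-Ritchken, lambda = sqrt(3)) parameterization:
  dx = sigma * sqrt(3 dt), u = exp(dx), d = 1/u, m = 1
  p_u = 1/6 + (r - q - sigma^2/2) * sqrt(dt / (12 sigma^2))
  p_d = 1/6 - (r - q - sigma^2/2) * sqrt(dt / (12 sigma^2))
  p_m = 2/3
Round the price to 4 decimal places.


dt = T/N = 0.750000; dx = sigma*sqrt(3*dt) = 0.780000
u = exp(dx) = 2.181472; d = 1/u = 0.458406
p_u = 0.108397, p_m = 0.666667, p_d = 0.224936
Discount per step: exp(-r*dt) = 0.989555
Stock lattice S(k, j) with j the centered position index:
  k=0: S(0,+0) = 1.0700
  k=1: S(1,-1) = 0.4905; S(1,+0) = 1.0700; S(1,+1) = 2.3342
  k=2: S(2,-2) = 0.2248; S(2,-1) = 0.4905; S(2,+0) = 1.0700; S(2,+1) = 2.3342; S(2,+2) = 5.0919
Terminal payoffs V(N, j) = max(K - S_T, 0):
  V(2,-2) = 0.755154; V(2,-1) = 0.489506; V(2,+0) = 0.000000; V(2,+1) = 0.000000; V(2,+2) = 0.000000
Backward induction: V(k, j) = exp(-r*dt) * [p_u * V(k+1, j+1) + p_m * V(k+1, j) + p_d * V(k+1, j-1)]
  V(1,-1) = exp(-r*dt) * [p_u*0.000000 + p_m*0.489506 + p_d*0.755154] = 0.491016
  V(1,+0) = exp(-r*dt) * [p_u*0.000000 + p_m*0.000000 + p_d*0.489506] = 0.108957
  V(1,+1) = exp(-r*dt) * [p_u*0.000000 + p_m*0.000000 + p_d*0.000000] = 0.000000
  V(0,+0) = exp(-r*dt) * [p_u*0.000000 + p_m*0.108957 + p_d*0.491016] = 0.181173

Answer: Price = V(0,0) = 0.1812


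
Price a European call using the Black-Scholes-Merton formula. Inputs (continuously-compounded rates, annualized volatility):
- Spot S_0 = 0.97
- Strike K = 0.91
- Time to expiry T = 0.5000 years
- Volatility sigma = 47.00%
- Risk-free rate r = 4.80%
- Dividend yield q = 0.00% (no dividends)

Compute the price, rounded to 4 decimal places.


d1 = (ln(S/K) + (r - q + 0.5*sigma^2) * T) / (sigma * sqrt(T)) = 0.43051210
d2 = d1 - sigma * sqrt(T) = 0.09817191
exp(-rT) = 0.97628571; exp(-qT) = 1.00000000
C = S_0 * exp(-qT) * N(d1) - K * exp(-rT) * N(d2)
N(d1) = 0.66658842; N(d2) = 0.53910211
C = 0.9700 * 1.00000000 * 0.66658842 - 0.9100 * 0.97628571 * 0.53910211 = 0.1676

Answer: Price = 0.1676


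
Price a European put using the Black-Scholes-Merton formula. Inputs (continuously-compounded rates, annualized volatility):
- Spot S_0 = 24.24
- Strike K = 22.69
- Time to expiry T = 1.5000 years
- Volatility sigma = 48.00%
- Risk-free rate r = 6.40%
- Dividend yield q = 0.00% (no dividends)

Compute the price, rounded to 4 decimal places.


d1 = (ln(S/K) + (r - q + 0.5*sigma^2) * T) / (sigma * sqrt(T)) = 0.56964221
d2 = d1 - sigma * sqrt(T) = -0.01823532
exp(-rT) = 0.90846402; exp(-qT) = 1.00000000
P = K * exp(-rT) * N(-d2) - S_0 * exp(-qT) * N(-d1)
N(-d1) = 0.28446020; N(-d2) = 0.50727444
P = 22.6900 * 0.90846402 * 0.50727444 - 24.2400 * 1.00000000 * 0.28446020 = 3.5612

Answer: Price = 3.5612


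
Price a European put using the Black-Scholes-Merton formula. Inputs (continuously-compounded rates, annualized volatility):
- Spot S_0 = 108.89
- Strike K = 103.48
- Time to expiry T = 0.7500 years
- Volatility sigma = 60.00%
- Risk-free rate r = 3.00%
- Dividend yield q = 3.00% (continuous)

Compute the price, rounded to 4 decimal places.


Answer: Price = 18.7375

Derivation:
d1 = (ln(S/K) + (r - q + 0.5*sigma^2) * T) / (sigma * sqrt(T)) = 0.35787988
d2 = d1 - sigma * sqrt(T) = -0.16173536
exp(-rT) = 0.97775124; exp(-qT) = 0.97775124
P = K * exp(-rT) * N(-d2) - S_0 * exp(-qT) * N(-d1)
N(-d1) = 0.36021660; N(-d2) = 0.56424287
P = 103.4800 * 0.97775124 * 0.56424287 - 108.8900 * 0.97775124 * 0.36021660 = 18.7375


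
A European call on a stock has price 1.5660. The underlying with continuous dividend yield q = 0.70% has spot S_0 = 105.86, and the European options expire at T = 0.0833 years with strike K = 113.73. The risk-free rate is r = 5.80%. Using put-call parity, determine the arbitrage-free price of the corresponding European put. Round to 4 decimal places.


Put-call parity: C - P = S_0 * exp(-qT) - K * exp(-rT).
S_0 * exp(-qT) = 105.8600 * 0.99941707 = 105.79829103
K * exp(-rT) = 113.7300 * 0.99518025 = 113.18185011
P = C - S*exp(-qT) + K*exp(-rT)
P = 1.5660 - 105.79829103 + 113.18185011 = 8.9496

Answer: Put price = 8.9496


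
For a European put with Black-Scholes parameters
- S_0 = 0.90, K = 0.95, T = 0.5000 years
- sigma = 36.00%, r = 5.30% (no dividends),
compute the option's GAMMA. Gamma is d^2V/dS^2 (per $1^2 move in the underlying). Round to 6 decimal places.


Answer: Gamma = 1.741012

Derivation:
d1 = 0.0189849478; d2 = -0.2355734934
phi(d1) = 0.3988703918; exp(-qT) = 1.0000000000; exp(-rT) = 0.9738480438
Gamma = exp(-qT) * phi(d1) / (S * sigma * sqrt(T)) = 1.0000000000 * 0.3988703918 / (0.9000 * 0.3600 * 0.7071067812) = 1.741012


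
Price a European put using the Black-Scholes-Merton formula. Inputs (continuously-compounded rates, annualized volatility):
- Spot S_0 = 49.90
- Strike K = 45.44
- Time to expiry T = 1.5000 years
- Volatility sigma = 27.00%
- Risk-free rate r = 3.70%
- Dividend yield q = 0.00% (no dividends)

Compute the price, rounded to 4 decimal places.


d1 = (ln(S/K) + (r - q + 0.5*sigma^2) * T) / (sigma * sqrt(T)) = 0.61631348
d2 = d1 - sigma * sqrt(T) = 0.28563236
exp(-rT) = 0.94601202; exp(-qT) = 1.00000000
P = K * exp(-rT) * N(-d2) - S_0 * exp(-qT) * N(-d1)
N(-d1) = 0.26884382; N(-d2) = 0.38757986
P = 45.4400 * 0.94601202 * 0.38757986 - 49.9000 * 1.00000000 * 0.26884382 = 3.2455

Answer: Price = 3.2455


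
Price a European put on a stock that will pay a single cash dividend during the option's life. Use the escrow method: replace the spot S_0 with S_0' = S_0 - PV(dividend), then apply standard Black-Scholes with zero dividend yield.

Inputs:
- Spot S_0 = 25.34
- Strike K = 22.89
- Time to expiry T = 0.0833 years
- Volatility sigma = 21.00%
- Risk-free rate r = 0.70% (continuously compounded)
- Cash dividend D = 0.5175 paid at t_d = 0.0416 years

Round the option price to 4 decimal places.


Answer: Price = 0.0594

Derivation:
PV(D) = D * exp(-r * t_d) = 0.5175 * 0.99970884 = 0.51734933
S_0' = S_0 - PV(D) = 25.3400 - 0.51734933 = 24.82265067
d1 = (ln(S_0'/K) + (r + sigma^2/2)*T) / (sigma*sqrt(T)) = 1.37727734
d2 = d1 - sigma*sqrt(T) = 1.31666768
exp(-rT) = 0.99941707
N(-d1) = 0.08421326; N(-d2) = 0.09397502
P = K * exp(-rT) * N(-d2) - S_0' * N(-d1) = 22.8900 * 0.99941707 * 0.09397502 - 24.82265067 * 0.08421326 = 0.0594


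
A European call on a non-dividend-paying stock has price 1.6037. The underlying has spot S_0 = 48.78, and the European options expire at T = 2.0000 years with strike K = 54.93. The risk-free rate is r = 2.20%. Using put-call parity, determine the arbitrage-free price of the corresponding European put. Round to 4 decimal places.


Put-call parity: C - P = S_0 * exp(-qT) - K * exp(-rT).
S_0 * exp(-qT) = 48.7800 * 1.00000000 = 48.78000000
K * exp(-rT) = 54.9300 * 0.95695396 = 52.56548088
P = C - S*exp(-qT) + K*exp(-rT)
P = 1.6037 - 48.78000000 + 52.56548088 = 5.3892

Answer: Put price = 5.3892


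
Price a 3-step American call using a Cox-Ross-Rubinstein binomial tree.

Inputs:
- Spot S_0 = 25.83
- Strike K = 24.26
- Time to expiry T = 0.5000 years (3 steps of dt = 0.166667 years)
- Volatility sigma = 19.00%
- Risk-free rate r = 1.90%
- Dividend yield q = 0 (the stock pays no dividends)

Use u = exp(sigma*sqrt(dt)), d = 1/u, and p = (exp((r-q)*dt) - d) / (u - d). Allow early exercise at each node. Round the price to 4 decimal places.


Answer: Price = V(0,0) = 2.3987

Derivation:
dt = T/N = 0.166667
u = exp(sigma*sqrt(dt)) = 1.080655; d = 1/u = 0.925365
p = (exp((r-q)*dt) - d) / (u - d) = 0.501042
Discount per step: exp(-r*dt) = 0.996838
Stock lattice S(k, i) with i counting down-moves:
  k=0: S(0,0) = 25.8300
  k=1: S(1,0) = 27.9133; S(1,1) = 23.9022
  k=2: S(2,0) = 30.1647; S(2,1) = 25.8300; S(2,2) = 22.1182
  k=3: S(3,0) = 32.5976; S(3,1) = 27.9133; S(3,2) = 23.9022; S(3,3) = 20.4674
Terminal payoffs V(N, i) = max(S_T - K, 0):
  V(3,0) = 8.337583; V(3,1) = 3.653314; V(3,2) = 0.000000; V(3,3) = 0.000000
Backward induction: V(k, i) = exp(-r*dt) * [p * V(k+1, i) + (1-p) * V(k+1, i+1)]; then take max(V_cont, immediate exercise) for American.
  V(2,0) = exp(-r*dt) * [p*8.337583 + (1-p)*3.653314] = 5.981359; exercise = 5.904657; V(2,0) = max -> 5.981359
  V(2,1) = exp(-r*dt) * [p*3.653314 + (1-p)*0.000000] = 1.824677; exercise = 1.570000; V(2,1) = max -> 1.824677
  V(2,2) = exp(-r*dt) * [p*0.000000 + (1-p)*0.000000] = 0.000000; exercise = 0.000000; V(2,2) = max -> 0.000000
  V(1,0) = exp(-r*dt) * [p*5.981359 + (1-p)*1.824677] = 3.894997; exercise = 3.653314; V(1,0) = max -> 3.894997
  V(1,1) = exp(-r*dt) * [p*1.824677 + (1-p)*0.000000] = 0.911350; exercise = 0.000000; V(1,1) = max -> 0.911350
  V(0,0) = exp(-r*dt) * [p*3.894997 + (1-p)*0.911350] = 2.398675; exercise = 1.570000; V(0,0) = max -> 2.398675


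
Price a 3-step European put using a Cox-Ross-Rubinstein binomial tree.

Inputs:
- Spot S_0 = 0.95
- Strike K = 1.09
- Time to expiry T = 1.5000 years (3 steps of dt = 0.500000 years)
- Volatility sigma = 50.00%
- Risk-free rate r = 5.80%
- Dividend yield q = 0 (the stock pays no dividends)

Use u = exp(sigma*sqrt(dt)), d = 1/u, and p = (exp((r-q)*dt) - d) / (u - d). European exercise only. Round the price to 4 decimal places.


dt = T/N = 0.500000
u = exp(sigma*sqrt(dt)) = 1.424119; d = 1/u = 0.702189
p = (exp((r-q)*dt) - d) / (u - d) = 0.453279
Discount per step: exp(-r*dt) = 0.971416
Stock lattice S(k, i) with i counting down-moves:
  k=0: S(0,0) = 0.9500
  k=1: S(1,0) = 1.3529; S(1,1) = 0.6671
  k=2: S(2,0) = 1.9267; S(2,1) = 0.9500; S(2,2) = 0.4684
  k=3: S(3,0) = 2.7439; S(3,1) = 1.3529; S(3,2) = 0.6671; S(3,3) = 0.3289
Terminal payoffs V(N, i) = max(K - S_T, 0):
  V(3,0) = 0.000000; V(3,1) = 0.000000; V(3,2) = 0.422921; V(3,3) = 0.761084
Backward induction: V(k, i) = exp(-r*dt) * [p * V(k+1, i) + (1-p) * V(k+1, i+1)].
  V(2,0) = exp(-r*dt) * [p*0.000000 + (1-p)*0.000000] = 0.000000
  V(2,1) = exp(-r*dt) * [p*0.000000 + (1-p)*0.422921] = 0.224611
  V(2,2) = exp(-r*dt) * [p*0.422921 + (1-p)*0.761084] = 0.590429
  V(1,0) = exp(-r*dt) * [p*0.000000 + (1-p)*0.224611] = 0.119289
  V(1,1) = exp(-r*dt) * [p*0.224611 + (1-p)*0.590429] = 0.412474
  V(0,0) = exp(-r*dt) * [p*0.119289 + (1-p)*0.412474] = 0.271588

Answer: Price = V(0,0) = 0.2716


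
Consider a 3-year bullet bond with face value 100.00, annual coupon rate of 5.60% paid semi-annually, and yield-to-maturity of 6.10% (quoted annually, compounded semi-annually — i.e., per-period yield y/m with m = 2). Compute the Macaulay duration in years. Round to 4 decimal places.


Coupon per period c = face * coupon_rate / m = 2.800000
Periods per year m = 2; per-period yield y/m = 0.030500
Number of cashflows N = 6
Cashflows (t years, CF_t, discount factor 1/(1+y/m)^(m*t), PV):
  t = 0.5000: CF_t = 2.800000, DF = 0.970403, PV = 2.717128
  t = 1.0000: CF_t = 2.800000, DF = 0.941681, PV = 2.636708
  t = 1.5000: CF_t = 2.800000, DF = 0.913810, PV = 2.558669
  t = 2.0000: CF_t = 2.800000, DF = 0.886764, PV = 2.482939
  t = 2.5000: CF_t = 2.800000, DF = 0.860518, PV = 2.409451
  t = 3.0000: CF_t = 102.800000, DF = 0.835049, PV = 85.843050
Price P = sum_t PV_t = 98.647944
Macaulay numerator sum_t t * PV_t:
  t * PV_t at t = 0.5000: 1.358564
  t * PV_t at t = 1.0000: 2.636708
  t * PV_t at t = 1.5000: 3.838003
  t * PV_t at t = 2.0000: 4.965878
  t * PV_t at t = 2.5000: 6.023627
  t * PV_t at t = 3.0000: 257.529149
Macaulay duration D = (sum_t t * PV_t) / P = 276.351929 / 98.647944 = 2.801396

Answer: Macaulay duration = 2.8014 years


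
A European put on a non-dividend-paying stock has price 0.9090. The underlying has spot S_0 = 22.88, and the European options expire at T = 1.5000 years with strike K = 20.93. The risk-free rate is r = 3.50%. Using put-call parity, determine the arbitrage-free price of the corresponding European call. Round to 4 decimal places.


Put-call parity: C - P = S_0 * exp(-qT) - K * exp(-rT).
S_0 * exp(-qT) = 22.8800 * 1.00000000 = 22.88000000
K * exp(-rT) = 20.9300 * 0.94885432 = 19.85952094
C = P + S*exp(-qT) - K*exp(-rT)
C = 0.9090 + 22.88000000 - 19.85952094 = 3.9295

Answer: Call price = 3.9295


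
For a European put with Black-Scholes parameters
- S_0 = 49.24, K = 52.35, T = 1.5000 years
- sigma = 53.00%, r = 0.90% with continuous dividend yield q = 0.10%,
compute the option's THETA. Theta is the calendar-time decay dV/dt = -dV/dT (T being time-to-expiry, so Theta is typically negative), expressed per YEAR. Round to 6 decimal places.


d1 = 0.2486915543; d2 = -0.4004232276
phi(d1) = 0.3867942900; exp(-qT) = 0.9985011244; exp(-rT) = 0.9865907163
Theta = -S*exp(-qT)*phi(d1)*sigma/(2*sqrt(T)) + r*K*exp(-rT)*N(-d2) - q*S*exp(-qT)*N(-d1)
N(-d1) = 0.4017996912; N(-d2) = 0.6555775905; sqrt(T) = 1.2247448714
Term 1 = -49.2400 * 0.9985011244 * 0.3867942900 * 0.5300 / (2 * 1.2247448714) = -4.1147826614
Term 2 = 0.0090 * 52.3500 * 0.9865907163 * 0.6555775905 = 0.3047335841
Term 3 = -0.0010 * 49.2400 * 0.9985011244 * 0.4017996912 = -0.0197549621
Theta = -4.1147826614 + (0.3047335841) + (-0.0197549621) = -3.829804

Answer: Theta = -3.829804


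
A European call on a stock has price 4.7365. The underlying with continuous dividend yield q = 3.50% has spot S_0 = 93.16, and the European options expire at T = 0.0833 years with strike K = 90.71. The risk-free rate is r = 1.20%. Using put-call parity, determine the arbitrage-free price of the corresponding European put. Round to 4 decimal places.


Answer: Put price = 2.4671

Derivation:
Put-call parity: C - P = S_0 * exp(-qT) - K * exp(-rT).
S_0 * exp(-qT) = 93.1600 * 0.99708875 = 92.88878757
K * exp(-rT) = 90.7100 * 0.99900090 = 90.61937159
P = C - S*exp(-qT) + K*exp(-rT)
P = 4.7365 - 92.88878757 + 90.61937159 = 2.4671


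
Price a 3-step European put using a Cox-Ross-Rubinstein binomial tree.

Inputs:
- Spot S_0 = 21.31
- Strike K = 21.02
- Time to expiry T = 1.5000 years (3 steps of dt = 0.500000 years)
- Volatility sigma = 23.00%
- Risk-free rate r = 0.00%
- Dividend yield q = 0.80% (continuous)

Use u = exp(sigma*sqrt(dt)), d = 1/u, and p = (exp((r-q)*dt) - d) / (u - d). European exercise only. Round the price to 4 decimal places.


dt = T/N = 0.500000
u = exp(sigma*sqrt(dt)) = 1.176607; d = 1/u = 0.849902
p = (exp((r-q)*dt) - d) / (u - d) = 0.447212
Discount per step: exp(-r*dt) = 1.000000
Stock lattice S(k, i) with i counting down-moves:
  k=0: S(0,0) = 21.3100
  k=1: S(1,0) = 25.0735; S(1,1) = 18.1114
  k=2: S(2,0) = 29.5016; S(2,1) = 21.3100; S(2,2) = 15.3929
  k=3: S(3,0) = 34.7118; S(3,1) = 25.0735; S(3,2) = 18.1114; S(3,3) = 13.0825
Terminal payoffs V(N, i) = max(K - S_T, 0):
  V(3,0) = 0.000000; V(3,1) = 0.000000; V(3,2) = 2.908594; V(3,3) = 7.937535
Backward induction: V(k, i) = exp(-r*dt) * [p * V(k+1, i) + (1-p) * V(k+1, i+1)].
  V(2,0) = exp(-r*dt) * [p*0.000000 + (1-p)*0.000000] = 0.000000
  V(2,1) = exp(-r*dt) * [p*0.000000 + (1-p)*2.908594] = 1.607837
  V(2,2) = exp(-r*dt) * [p*2.908594 + (1-p)*7.937535] = 5.688534
  V(1,0) = exp(-r*dt) * [p*0.000000 + (1-p)*1.607837] = 0.888793
  V(1,1) = exp(-r*dt) * [p*1.607837 + (1-p)*5.688534] = 3.863598
  V(0,0) = exp(-r*dt) * [p*0.888793 + (1-p)*3.863598] = 2.533231

Answer: Price = V(0,0) = 2.5332


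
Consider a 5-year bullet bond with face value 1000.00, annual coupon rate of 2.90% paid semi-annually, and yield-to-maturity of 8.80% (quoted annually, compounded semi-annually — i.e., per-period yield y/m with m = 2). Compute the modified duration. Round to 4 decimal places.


Coupon per period c = face * coupon_rate / m = 14.500000
Periods per year m = 2; per-period yield y/m = 0.044000
Number of cashflows N = 10
Cashflows (t years, CF_t, discount factor 1/(1+y/m)^(m*t), PV):
  t = 0.5000: CF_t = 14.500000, DF = 0.957854, PV = 13.888889
  t = 1.0000: CF_t = 14.500000, DF = 0.917485, PV = 13.303533
  t = 1.5000: CF_t = 14.500000, DF = 0.878817, PV = 12.742848
  t = 2.0000: CF_t = 14.500000, DF = 0.841779, PV = 12.205793
  t = 2.5000: CF_t = 14.500000, DF = 0.806302, PV = 11.691373
  t = 3.0000: CF_t = 14.500000, DF = 0.772320, PV = 11.198633
  t = 3.5000: CF_t = 14.500000, DF = 0.739770, PV = 10.726660
  t = 4.0000: CF_t = 14.500000, DF = 0.708592, PV = 10.274578
  t = 4.5000: CF_t = 14.500000, DF = 0.678728, PV = 9.841550
  t = 5.0000: CF_t = 1014.500000, DF = 0.650122, PV = 659.548998
Price P = sum_t PV_t = 765.422856
First compute Macaulay numerator sum_t t * PV_t:
  t * PV_t at t = 0.5000: 6.944444
  t * PV_t at t = 1.0000: 13.303533
  t * PV_t at t = 1.5000: 19.114272
  t * PV_t at t = 2.0000: 24.411586
  t * PV_t at t = 2.5000: 29.228432
  t * PV_t at t = 3.0000: 33.595899
  t * PV_t at t = 3.5000: 37.543310
  t * PV_t at t = 4.0000: 41.098314
  t * PV_t at t = 4.5000: 44.286976
  t * PV_t at t = 5.0000: 3297.744989
Macaulay duration D = 3547.271756 / 765.422856 = 4.634395
Modified duration = D / (1 + y/m) = 4.634395 / (1 + 0.044000) = 4.439076

Answer: Modified duration = 4.4391


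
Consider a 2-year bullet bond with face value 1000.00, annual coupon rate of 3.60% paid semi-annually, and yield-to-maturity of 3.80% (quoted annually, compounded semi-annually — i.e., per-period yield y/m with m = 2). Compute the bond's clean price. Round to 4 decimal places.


Answer: Price = 996.1830

Derivation:
Coupon per period c = face * coupon_rate / m = 18.000000
Periods per year m = 2; per-period yield y/m = 0.019000
Number of cashflows N = 4
Cashflows (t years, CF_t, discount factor 1/(1+y/m)^(m*t), PV):
  t = 0.5000: CF_t = 18.000000, DF = 0.981354, PV = 17.664377
  t = 1.0000: CF_t = 18.000000, DF = 0.963056, PV = 17.335012
  t = 1.5000: CF_t = 18.000000, DF = 0.945099, PV = 17.011788
  t = 2.0000: CF_t = 1018.000000, DF = 0.927477, PV = 944.171837
Price P = sum_t PV_t = 996.183013


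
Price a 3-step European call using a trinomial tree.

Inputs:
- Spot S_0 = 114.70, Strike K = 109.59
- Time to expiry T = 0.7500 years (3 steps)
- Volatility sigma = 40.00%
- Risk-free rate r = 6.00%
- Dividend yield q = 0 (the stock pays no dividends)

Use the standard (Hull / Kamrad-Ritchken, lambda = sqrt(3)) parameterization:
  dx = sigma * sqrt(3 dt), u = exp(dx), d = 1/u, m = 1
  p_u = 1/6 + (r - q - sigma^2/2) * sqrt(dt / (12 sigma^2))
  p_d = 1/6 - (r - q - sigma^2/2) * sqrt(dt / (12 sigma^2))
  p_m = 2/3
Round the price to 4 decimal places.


Answer: Price = V(0,0) = 19.9979

Derivation:
dt = T/N = 0.250000; dx = sigma*sqrt(3*dt) = 0.346410
u = exp(dx) = 1.413982; d = 1/u = 0.707222
p_u = 0.159450, p_m = 0.666667, p_d = 0.173884
Discount per step: exp(-r*dt) = 0.985112
Stock lattice S(k, j) with j the centered position index:
  k=0: S(0,+0) = 114.7000
  k=1: S(1,-1) = 81.1184; S(1,+0) = 114.7000; S(1,+1) = 162.1838
  k=2: S(2,-2) = 57.3687; S(2,-1) = 81.1184; S(2,+0) = 114.7000; S(2,+1) = 162.1838; S(2,+2) = 229.3250
  k=3: S(3,-3) = 40.5725; S(3,-2) = 57.3687; S(3,-1) = 81.1184; S(3,+0) = 114.7000; S(3,+1) = 162.1838; S(3,+2) = 229.3250; S(3,+3) = 324.2616
Terminal payoffs V(N, j) = max(S_T - K, 0):
  V(3,-3) = 0.000000; V(3,-2) = 0.000000; V(3,-1) = 0.000000; V(3,+0) = 5.110000; V(3,+1) = 52.593788; V(3,+2) = 119.735031; V(3,+3) = 214.671571
Backward induction: V(k, j) = exp(-r*dt) * [p_u * V(k+1, j+1) + p_m * V(k+1, j) + p_d * V(k+1, j-1)]
  V(2,-2) = exp(-r*dt) * [p_u*0.000000 + p_m*0.000000 + p_d*0.000000] = 0.000000
  V(2,-1) = exp(-r*dt) * [p_u*5.110000 + p_m*0.000000 + p_d*0.000000] = 0.802658
  V(2,+0) = exp(-r*dt) * [p_u*52.593788 + p_m*5.110000 + p_d*0.000000] = 11.617164
  V(2,+1) = exp(-r*dt) * [p_u*119.735031 + p_m*52.593788 + p_d*5.110000] = 54.223315
  V(2,+2) = exp(-r*dt) * [p_u*214.671571 + p_m*119.735031 + p_d*52.593788] = 121.363707
  V(1,-1) = exp(-r*dt) * [p_u*11.617164 + p_m*0.802658 + p_d*0.000000] = 2.351915
  V(1,+0) = exp(-r*dt) * [p_u*54.223315 + p_m*11.617164 + p_d*0.802658] = 16.284138
  V(1,+1) = exp(-r*dt) * [p_u*121.363707 + p_m*54.223315 + p_d*11.617164] = 56.663962
  V(0,+0) = exp(-r*dt) * [p_u*56.663962 + p_m*16.284138 + p_d*2.351915] = 19.997879


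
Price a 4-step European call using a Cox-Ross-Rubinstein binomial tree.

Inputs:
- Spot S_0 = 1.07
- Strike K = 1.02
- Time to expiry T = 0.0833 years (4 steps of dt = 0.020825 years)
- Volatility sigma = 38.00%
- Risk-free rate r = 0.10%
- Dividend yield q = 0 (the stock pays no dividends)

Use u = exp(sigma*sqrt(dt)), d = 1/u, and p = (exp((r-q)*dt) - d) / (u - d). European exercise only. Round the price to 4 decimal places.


Answer: Price = V(0,0) = 0.0774

Derivation:
dt = T/N = 0.020825
u = exp(sigma*sqrt(dt)) = 1.056369; d = 1/u = 0.946639
p = (exp((r-q)*dt) - d) / (u - d) = 0.486484
Discount per step: exp(-r*dt) = 0.999979
Stock lattice S(k, i) with i counting down-moves:
  k=0: S(0,0) = 1.0700
  k=1: S(1,0) = 1.1303; S(1,1) = 1.0129
  k=2: S(2,0) = 1.1940; S(2,1) = 1.0700; S(2,2) = 0.9589
  k=3: S(3,0) = 1.2613; S(3,1) = 1.1303; S(3,2) = 1.0129; S(3,3) = 0.9077
  k=4: S(4,0) = 1.3324; S(4,1) = 1.1940; S(4,2) = 1.0700; S(4,3) = 0.9589; S(4,4) = 0.8593
Terminal payoffs V(N, i) = max(S_T - K, 0):
  V(4,0) = 0.312435; V(4,1) = 0.174029; V(4,2) = 0.050000; V(4,3) = 0.000000; V(4,4) = 0.000000
Backward induction: V(k, i) = exp(-r*dt) * [p * V(k+1, i) + (1-p) * V(k+1, i+1)].
  V(3,0) = exp(-r*dt) * [p*0.312435 + (1-p)*0.174029] = 0.241356
  V(3,1) = exp(-r*dt) * [p*0.174029 + (1-p)*0.050000] = 0.110336
  V(3,2) = exp(-r*dt) * [p*0.050000 + (1-p)*0.000000] = 0.024324
  V(3,3) = exp(-r*dt) * [p*0.000000 + (1-p)*0.000000] = 0.000000
  V(2,0) = exp(-r*dt) * [p*0.241356 + (1-p)*0.110336] = 0.174071
  V(2,1) = exp(-r*dt) * [p*0.110336 + (1-p)*0.024324] = 0.066166
  V(2,2) = exp(-r*dt) * [p*0.024324 + (1-p)*0.000000] = 0.011833
  V(1,0) = exp(-r*dt) * [p*0.174071 + (1-p)*0.066166] = 0.118658
  V(1,1) = exp(-r*dt) * [p*0.066166 + (1-p)*0.011833] = 0.038264
  V(0,0) = exp(-r*dt) * [p*0.118658 + (1-p)*0.038264] = 0.077373


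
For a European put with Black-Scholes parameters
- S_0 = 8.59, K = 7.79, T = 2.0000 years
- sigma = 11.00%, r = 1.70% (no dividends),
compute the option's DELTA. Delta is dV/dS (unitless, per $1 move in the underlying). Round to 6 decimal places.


Answer: Delta = -0.177547

Derivation:
d1 = 0.9247534521; d2 = 0.7691899602
phi(d1) = 0.2601432061; exp(-qT) = 1.0000000000; exp(-rT) = 0.9665715046
N(-d1) = 0.1775470842
Delta = -exp(-qT) * N(-d1) = -1.0000000000 * 0.1775470842 = -0.177547


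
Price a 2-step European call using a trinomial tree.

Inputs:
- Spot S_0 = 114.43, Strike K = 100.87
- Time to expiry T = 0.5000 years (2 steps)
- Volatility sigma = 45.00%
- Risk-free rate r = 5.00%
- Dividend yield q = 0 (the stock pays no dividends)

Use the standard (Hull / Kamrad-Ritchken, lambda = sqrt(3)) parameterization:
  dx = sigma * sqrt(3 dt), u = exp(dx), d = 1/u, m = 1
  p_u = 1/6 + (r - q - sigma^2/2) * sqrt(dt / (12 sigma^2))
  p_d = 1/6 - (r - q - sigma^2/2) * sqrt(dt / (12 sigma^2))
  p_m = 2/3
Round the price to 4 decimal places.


dt = T/N = 0.250000; dx = sigma*sqrt(3*dt) = 0.389711
u = exp(dx) = 1.476555; d = 1/u = 0.677252
p_u = 0.150228, p_m = 0.666667, p_d = 0.183105
Discount per step: exp(-r*dt) = 0.987578
Stock lattice S(k, j) with j the centered position index:
  k=0: S(0,+0) = 114.4300
  k=1: S(1,-1) = 77.4980; S(1,+0) = 114.4300; S(1,+1) = 168.9621
  k=2: S(2,-2) = 52.4857; S(2,-1) = 77.4980; S(2,+0) = 114.4300; S(2,+1) = 168.9621; S(2,+2) = 249.4818
Terminal payoffs V(N, j) = max(S_T - K, 0):
  V(2,-2) = 0.000000; V(2,-1) = 0.000000; V(2,+0) = 13.560000; V(2,+1) = 68.092148; V(2,+2) = 148.611845
Backward induction: V(k, j) = exp(-r*dt) * [p_u * V(k+1, j+1) + p_m * V(k+1, j) + p_d * V(k+1, j-1)]
  V(1,-1) = exp(-r*dt) * [p_u*13.560000 + p_m*0.000000 + p_d*0.000000] = 2.011789
  V(1,+0) = exp(-r*dt) * [p_u*68.092148 + p_m*13.560000 + p_d*0.000000] = 19.029994
  V(1,+1) = exp(-r*dt) * [p_u*148.611845 + p_m*68.092148 + p_d*13.560000] = 69.331284
  V(0,+0) = exp(-r*dt) * [p_u*69.331284 + p_m*19.029994 + p_d*2.011789] = 23.178992

Answer: Price = V(0,0) = 23.1790


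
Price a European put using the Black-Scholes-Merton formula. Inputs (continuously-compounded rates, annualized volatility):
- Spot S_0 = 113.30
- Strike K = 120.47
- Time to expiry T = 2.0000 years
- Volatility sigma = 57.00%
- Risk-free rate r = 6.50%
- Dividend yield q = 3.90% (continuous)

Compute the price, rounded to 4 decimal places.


d1 = (ln(S/K) + (r - q + 0.5*sigma^2) * T) / (sigma * sqrt(T)) = 0.39143745
d2 = d1 - sigma * sqrt(T) = -0.41466428
exp(-rT) = 0.87809543; exp(-qT) = 0.92496443
P = K * exp(-rT) * N(-d2) - S_0 * exp(-qT) * N(-d1)
N(-d1) = 0.34773696; N(-d2) = 0.66080616
P = 120.4700 * 0.87809543 * 0.66080616 - 113.3000 * 0.92496443 * 0.34773696 = 33.4605

Answer: Price = 33.4605


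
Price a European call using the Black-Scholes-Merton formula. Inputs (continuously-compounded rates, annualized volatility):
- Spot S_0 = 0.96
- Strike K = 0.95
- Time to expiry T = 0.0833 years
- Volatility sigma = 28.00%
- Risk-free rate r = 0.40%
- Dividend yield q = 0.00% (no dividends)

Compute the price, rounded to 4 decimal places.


Answer: Price = 0.0362

Derivation:
d1 = (ln(S/K) + (r - q + 0.5*sigma^2) * T) / (sigma * sqrt(T)) = 0.17410420
d2 = d1 - sigma * sqrt(T) = 0.09329133
exp(-rT) = 0.99966686; exp(-qT) = 1.00000000
C = S_0 * exp(-qT) * N(d1) - K * exp(-rT) * N(d2)
N(d1) = 0.56910821; N(d2) = 0.53716394
C = 0.9600 * 1.00000000 * 0.56910821 - 0.9500 * 0.99966686 * 0.53716394 = 0.0362


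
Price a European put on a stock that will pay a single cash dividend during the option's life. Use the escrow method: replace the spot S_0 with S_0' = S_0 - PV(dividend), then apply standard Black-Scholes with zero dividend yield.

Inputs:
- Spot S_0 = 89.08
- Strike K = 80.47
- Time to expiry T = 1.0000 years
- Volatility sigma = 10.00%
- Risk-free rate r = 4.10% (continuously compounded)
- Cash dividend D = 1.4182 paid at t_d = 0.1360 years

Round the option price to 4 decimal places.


PV(D) = D * exp(-r * t_d) = 1.4182 * 0.99443952 = 1.41031412
S_0' = S_0 - PV(D) = 89.0800 - 1.41031412 = 87.66968588
d1 = (ln(S_0'/K) + (r + sigma^2/2)*T) / (sigma*sqrt(T)) = 1.31691738
d2 = d1 - sigma*sqrt(T) = 1.21691738
exp(-rT) = 0.95982913
N(-d1) = 0.09393316; N(-d2) = 0.11181783
P = K * exp(-rT) * N(-d2) - S_0' * N(-d1) = 80.4700 * 0.95982913 * 0.11181783 - 87.66968588 * 0.09393316 = 0.4014

Answer: Price = 0.4014


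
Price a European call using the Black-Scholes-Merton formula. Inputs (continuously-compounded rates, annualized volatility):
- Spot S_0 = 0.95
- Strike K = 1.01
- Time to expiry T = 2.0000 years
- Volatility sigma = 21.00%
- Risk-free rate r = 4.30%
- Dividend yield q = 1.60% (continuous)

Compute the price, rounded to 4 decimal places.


d1 = (ln(S/K) + (r - q + 0.5*sigma^2) * T) / (sigma * sqrt(T)) = 0.12410187
d2 = d1 - sigma * sqrt(T) = -0.17288298
exp(-rT) = 0.91759423; exp(-qT) = 0.96850658
C = S_0 * exp(-qT) * N(d1) - K * exp(-rT) * N(d2)
N(d1) = 0.54938269; N(d2) = 0.43137171
C = 0.9500 * 0.96850658 * 0.54938269 - 1.0100 * 0.91759423 * 0.43137171 = 0.1057

Answer: Price = 0.1057


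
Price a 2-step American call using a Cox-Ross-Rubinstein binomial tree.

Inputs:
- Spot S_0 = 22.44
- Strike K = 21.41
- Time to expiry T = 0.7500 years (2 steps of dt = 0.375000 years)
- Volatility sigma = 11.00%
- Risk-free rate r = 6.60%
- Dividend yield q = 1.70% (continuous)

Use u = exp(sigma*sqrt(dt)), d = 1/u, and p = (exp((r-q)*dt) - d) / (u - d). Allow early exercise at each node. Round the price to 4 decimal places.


dt = T/N = 0.375000
u = exp(sigma*sqrt(dt)) = 1.069682; d = 1/u = 0.934858
p = (exp((r-q)*dt) - d) / (u - d) = 0.620715
Discount per step: exp(-r*dt) = 0.975554
Stock lattice S(k, i) with i counting down-moves:
  k=0: S(0,0) = 22.4400
  k=1: S(1,0) = 24.0037; S(1,1) = 20.9782
  k=2: S(2,0) = 25.6763; S(2,1) = 22.4400; S(2,2) = 19.6116
Terminal payoffs V(N, i) = max(S_T - K, 0):
  V(2,0) = 4.266265; V(2,1) = 1.030000; V(2,2) = 0.000000
Backward induction: V(k, i) = exp(-r*dt) * [p * V(k+1, i) + (1-p) * V(k+1, i+1)]; then take max(V_cont, immediate exercise) for American.
  V(1,0) = exp(-r*dt) * [p*4.266265 + (1-p)*1.030000] = 2.964511; exercise = 2.593654; V(1,0) = max -> 2.964511
  V(1,1) = exp(-r*dt) * [p*1.030000 + (1-p)*0.000000] = 0.623707; exercise = 0.000000; V(1,1) = max -> 0.623707
  V(0,0) = exp(-r*dt) * [p*2.964511 + (1-p)*0.623707] = 2.025912; exercise = 1.030000; V(0,0) = max -> 2.025912

Answer: Price = V(0,0) = 2.0259


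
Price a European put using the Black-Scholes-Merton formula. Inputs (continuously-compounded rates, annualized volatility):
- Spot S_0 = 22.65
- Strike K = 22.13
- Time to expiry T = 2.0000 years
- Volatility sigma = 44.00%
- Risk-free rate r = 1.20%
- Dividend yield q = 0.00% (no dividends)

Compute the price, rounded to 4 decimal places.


d1 = (ln(S/K) + (r - q + 0.5*sigma^2) * T) / (sigma * sqrt(T)) = 0.38702155
d2 = d1 - sigma * sqrt(T) = -0.23523241
exp(-rT) = 0.97628571; exp(-qT) = 1.00000000
P = K * exp(-rT) * N(-d2) - S_0 * exp(-qT) * N(-d1)
N(-d1) = 0.34937013; N(-d2) = 0.59298583
P = 22.1300 * 0.97628571 * 0.59298583 - 22.6500 * 1.00000000 * 0.34937013 = 4.8983

Answer: Price = 4.8983


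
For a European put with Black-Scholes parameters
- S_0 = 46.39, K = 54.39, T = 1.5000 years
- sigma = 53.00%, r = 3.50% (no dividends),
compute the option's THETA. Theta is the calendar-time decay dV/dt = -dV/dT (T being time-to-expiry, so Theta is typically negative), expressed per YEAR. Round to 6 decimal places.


Answer: Theta = -2.711409

Derivation:
d1 = 0.1603392932; d2 = -0.4887754886
phi(d1) = 0.3938469576; exp(-qT) = 1.0000000000; exp(-rT) = 0.9488543211
Theta = -S*exp(-qT)*phi(d1)*sigma/(2*sqrt(T)) + r*K*exp(-rT)*N(-d2) - q*S*exp(-qT)*N(-d1)
N(-d1) = 0.4363069039; N(-d2) = 0.6874996734; sqrt(T) = 1.2247448714
Term 1 = -46.3900 * 1.0000000000 * 0.3938469576 * 0.5300 / (2 * 1.2247448714) = -3.9532302680
Term 2 = 0.0350 * 54.3900 * 0.9488543211 * 0.6874996734 = 1.2418213983
Term 3 = 0 (no dividend yield, q = 0)
Theta = -3.9532302680 + (1.2418213983) + (0.0000000000) = -2.711409


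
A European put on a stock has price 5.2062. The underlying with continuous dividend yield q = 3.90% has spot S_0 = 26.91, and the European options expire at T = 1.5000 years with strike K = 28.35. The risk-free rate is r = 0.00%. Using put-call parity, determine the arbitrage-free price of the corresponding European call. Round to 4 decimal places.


Put-call parity: C - P = S_0 * exp(-qT) - K * exp(-rT).
S_0 * exp(-qT) = 26.9100 * 0.94317824 = 25.38092645
K * exp(-rT) = 28.3500 * 1.00000000 = 28.35000000
C = P + S*exp(-qT) - K*exp(-rT)
C = 5.2062 + 25.38092645 - 28.35000000 = 2.2371

Answer: Call price = 2.2371


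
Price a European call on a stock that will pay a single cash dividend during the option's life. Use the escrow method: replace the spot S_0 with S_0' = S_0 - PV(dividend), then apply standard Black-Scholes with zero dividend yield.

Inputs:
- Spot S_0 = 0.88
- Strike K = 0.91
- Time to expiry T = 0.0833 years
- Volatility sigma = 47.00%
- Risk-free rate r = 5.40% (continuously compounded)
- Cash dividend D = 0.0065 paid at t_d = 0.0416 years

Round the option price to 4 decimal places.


Answer: Price = 0.0336

Derivation:
PV(D) = D * exp(-r * t_d) = 0.0065 * 0.99775612 = 0.00648541
S_0' = S_0 - PV(D) = 0.8800 - 0.00648541 = 0.87351459
d1 = (ln(S_0'/K) + (r + sigma^2/2)*T) / (sigma*sqrt(T)) = -0.20067123
d2 = d1 - sigma*sqrt(T) = -0.33632141
exp(-rT) = 0.99551190
N(d1) = 0.42047783; N(d2) = 0.36831425
C = S_0' * N(d1) - K * exp(-rT) * N(d2) = 0.87351459 * 0.42047783 - 0.9100 * 0.99551190 * 0.36831425 = 0.0336


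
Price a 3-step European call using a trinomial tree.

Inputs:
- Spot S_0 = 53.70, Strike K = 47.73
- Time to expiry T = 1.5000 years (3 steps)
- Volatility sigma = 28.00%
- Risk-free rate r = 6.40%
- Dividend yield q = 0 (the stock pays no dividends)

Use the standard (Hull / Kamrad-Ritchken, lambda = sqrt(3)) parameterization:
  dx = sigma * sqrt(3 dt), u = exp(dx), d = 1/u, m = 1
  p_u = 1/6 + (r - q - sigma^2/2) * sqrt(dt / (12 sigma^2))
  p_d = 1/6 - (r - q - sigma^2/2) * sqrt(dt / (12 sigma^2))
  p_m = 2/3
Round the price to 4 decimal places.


Answer: Price = V(0,0) = 13.0796

Derivation:
dt = T/N = 0.500000; dx = sigma*sqrt(3*dt) = 0.342929
u = exp(dx) = 1.409068; d = 1/u = 0.709689
p_u = 0.184746, p_m = 0.666667, p_d = 0.148587
Discount per step: exp(-r*dt) = 0.968507
Stock lattice S(k, j) with j the centered position index:
  k=0: S(0,+0) = 53.7000
  k=1: S(1,-1) = 38.1103; S(1,+0) = 53.7000; S(1,+1) = 75.6670
  k=2: S(2,-2) = 27.0465; S(2,-1) = 38.1103; S(2,+0) = 53.7000; S(2,+1) = 75.6670; S(2,+2) = 106.6199
  k=3: S(3,-3) = 19.1946; S(3,-2) = 27.0465; S(3,-1) = 38.1103; S(3,+0) = 53.7000; S(3,+1) = 75.6670; S(3,+2) = 106.6199; S(3,+3) = 150.2347
Terminal payoffs V(N, j) = max(S_T - K, 0):
  V(3,-3) = 0.000000; V(3,-2) = 0.000000; V(3,-1) = 0.000000; V(3,+0) = 5.970000; V(3,+1) = 27.936957; V(3,+2) = 58.889895; V(3,+3) = 102.504693
Backward induction: V(k, j) = exp(-r*dt) * [p_u * V(k+1, j+1) + p_m * V(k+1, j) + p_d * V(k+1, j-1)]
  V(2,-2) = exp(-r*dt) * [p_u*0.000000 + p_m*0.000000 + p_d*0.000000] = 0.000000
  V(2,-1) = exp(-r*dt) * [p_u*5.970000 + p_m*0.000000 + p_d*0.000000] = 1.068200
  V(2,+0) = exp(-r*dt) * [p_u*27.936957 + p_m*5.970000 + p_d*0.000000] = 8.853358
  V(2,+1) = exp(-r*dt) * [p_u*58.889895 + p_m*27.936957 + p_d*5.970000] = 29.434261
  V(2,+2) = exp(-r*dt) * [p_u*102.504693 + p_m*58.889895 + p_d*27.936957] = 60.384795
  V(1,-1) = exp(-r*dt) * [p_u*8.853358 + p_m*1.068200 + p_d*0.000000] = 2.273819
  V(1,+0) = exp(-r*dt) * [p_u*29.434261 + p_m*8.853358 + p_d*1.068200] = 11.136691
  V(1,+1) = exp(-r*dt) * [p_u*60.384795 + p_m*29.434261 + p_d*8.853358] = 31.083443
  V(0,+0) = exp(-r*dt) * [p_u*31.083443 + p_m*11.136691 + p_d*2.273819] = 13.079555


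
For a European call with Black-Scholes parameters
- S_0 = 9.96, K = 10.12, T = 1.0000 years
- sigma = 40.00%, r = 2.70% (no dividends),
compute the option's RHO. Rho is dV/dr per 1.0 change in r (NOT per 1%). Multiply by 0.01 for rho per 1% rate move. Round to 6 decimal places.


d1 = 0.2276585193; d2 = -0.1723414807
phi(d1) = 0.3887368144; exp(-qT) = 1.0000000000; exp(-rT) = 0.9733612415
N(d2) = 0.4315845377
Rho = K*T*exp(-rT)*N(d2) = 10.1200 * 1.0000 * 0.9733612415 * 0.4315845377 = 4.251287

Answer: Rho = 4.251287


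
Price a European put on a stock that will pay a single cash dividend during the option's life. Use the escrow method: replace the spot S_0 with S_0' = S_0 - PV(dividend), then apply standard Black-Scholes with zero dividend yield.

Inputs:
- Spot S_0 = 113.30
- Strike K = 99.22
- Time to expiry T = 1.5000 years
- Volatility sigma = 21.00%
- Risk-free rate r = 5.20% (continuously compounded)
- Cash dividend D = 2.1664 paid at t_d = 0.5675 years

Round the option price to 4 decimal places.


Answer: Price = 3.4132

Derivation:
PV(D) = D * exp(-r * t_d) = 2.1664 * 0.97092117 = 2.10340362
S_0' = S_0 - PV(D) = 113.3000 - 2.10340362 = 111.19659638
d1 = (ln(S_0'/K) + (r + sigma^2/2)*T) / (sigma*sqrt(T)) = 0.87495449
d2 = d1 - sigma*sqrt(T) = 0.61775807
exp(-rT) = 0.92496443
N(-d1) = 0.19079933; N(-d2) = 0.26836741
P = K * exp(-rT) * N(-d2) - S_0' * N(-d1) = 99.2200 * 0.92496443 * 0.26836741 - 111.19659638 * 0.19079933 = 3.4132


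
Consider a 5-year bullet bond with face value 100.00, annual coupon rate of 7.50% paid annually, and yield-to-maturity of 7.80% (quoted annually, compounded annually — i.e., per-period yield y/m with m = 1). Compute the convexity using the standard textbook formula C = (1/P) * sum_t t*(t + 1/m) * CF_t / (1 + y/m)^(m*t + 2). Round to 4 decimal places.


Coupon per period c = face * coupon_rate / m = 7.500000
Periods per year m = 1; per-period yield y/m = 0.078000
Number of cashflows N = 5
Cashflows (t years, CF_t, discount factor 1/(1+y/m)^(m*t), PV):
  t = 1.0000: CF_t = 7.500000, DF = 0.927644, PV = 6.957328
  t = 2.0000: CF_t = 7.500000, DF = 0.860523, PV = 6.453922
  t = 3.0000: CF_t = 7.500000, DF = 0.798259, PV = 5.986941
  t = 4.0000: CF_t = 7.500000, DF = 0.740500, PV = 5.553749
  t = 5.0000: CF_t = 107.500000, DF = 0.686920, PV = 73.843906
Price P = sum_t PV_t = 98.795846
Convexity numerator sum_t t*(t + 1/m) * CF_t / (1+y/m)^(m*t + 2):
  t = 1.0000: term = 11.973882
  t = 2.0000: term = 33.322492
  t = 3.0000: term = 61.822805
  t = 4.0000: term = 95.582568
  t = 5.0000: term = 1906.331363
Convexity = (1/P) * sum = 2109.033110 / 98.795846 = 21.347386

Answer: Convexity = 21.3474


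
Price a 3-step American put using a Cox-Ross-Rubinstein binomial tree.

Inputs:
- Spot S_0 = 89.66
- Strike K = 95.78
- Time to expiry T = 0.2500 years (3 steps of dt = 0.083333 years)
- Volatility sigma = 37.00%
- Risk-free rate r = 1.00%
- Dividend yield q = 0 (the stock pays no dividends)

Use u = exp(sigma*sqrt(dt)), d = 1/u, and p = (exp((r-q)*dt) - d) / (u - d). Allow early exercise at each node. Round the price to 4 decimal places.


Answer: Price = V(0,0) = 10.3309

Derivation:
dt = T/N = 0.083333
u = exp(sigma*sqrt(dt)) = 1.112723; d = 1/u = 0.898697
p = (exp((r-q)*dt) - d) / (u - d) = 0.477218
Discount per step: exp(-r*dt) = 0.999167
Stock lattice S(k, i) with i counting down-moves:
  k=0: S(0,0) = 89.6600
  k=1: S(1,0) = 99.7667; S(1,1) = 80.5771
  k=2: S(2,0) = 111.0127; S(2,1) = 89.6600; S(2,2) = 72.4144
  k=3: S(3,0) = 123.5263; S(3,1) = 99.7667; S(3,2) = 80.5771; S(3,3) = 65.0786
Terminal payoffs V(N, i) = max(K - S_T, 0):
  V(3,0) = 0.000000; V(3,1) = 0.000000; V(3,2) = 15.202864; V(3,3) = 30.701428
Backward induction: V(k, i) = exp(-r*dt) * [p * V(k+1, i) + (1-p) * V(k+1, i+1)]; then take max(V_cont, immediate exercise) for American.
  V(2,0) = exp(-r*dt) * [p*0.000000 + (1-p)*0.000000] = 0.000000; exercise = 0.000000; V(2,0) = max -> 0.000000
  V(2,1) = exp(-r*dt) * [p*0.000000 + (1-p)*15.202864] = 7.941161; exercise = 6.120000; V(2,1) = max -> 7.941161
  V(2,2) = exp(-r*dt) * [p*15.202864 + (1-p)*30.701428] = 23.285819; exercise = 23.365603; V(2,2) = max -> 23.365603
  V(1,0) = exp(-r*dt) * [p*0.000000 + (1-p)*7.941161] = 4.148037; exercise = 0.000000; V(1,0) = max -> 4.148037
  V(1,1) = exp(-r*dt) * [p*7.941161 + (1-p)*23.365603] = 15.991448; exercise = 15.202864; V(1,1) = max -> 15.991448
  V(0,0) = exp(-r*dt) * [p*4.148037 + (1-p)*15.991448] = 10.330944; exercise = 6.120000; V(0,0) = max -> 10.330944
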